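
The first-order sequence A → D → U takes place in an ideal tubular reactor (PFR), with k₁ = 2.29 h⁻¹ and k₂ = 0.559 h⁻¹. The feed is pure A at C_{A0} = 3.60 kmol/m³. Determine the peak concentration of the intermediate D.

For a first-order series the maximum intermediate yield is C_{D,max}/C_{A0} = (k₁/k₂)^[k₂/(k₂−k₁)].
= (2.29/0.559)^(0.559/(0.559−2.29)) = (4.097)^(-0.3229) = 0.6342.
C_{D,max} = 0.6342×3.60 = 2.28 kmol/m³.

2.28 kmol/m³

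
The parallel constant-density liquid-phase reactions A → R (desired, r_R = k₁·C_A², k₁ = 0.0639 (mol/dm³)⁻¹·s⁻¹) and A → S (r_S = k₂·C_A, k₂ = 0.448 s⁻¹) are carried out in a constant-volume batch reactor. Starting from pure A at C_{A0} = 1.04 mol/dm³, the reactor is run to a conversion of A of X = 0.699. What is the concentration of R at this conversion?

0.0635 mol/dm³

C_A = C_{A0}(1−X) = 0.3130 mol/dm³.
Along a PFR/batch, dC_S/dC_A = −r_S/(r_R+r_S) = −k₂/(k₂+k₁·C_A).
Integrating from C_{A0} to C_A: C_S = (0.448/0.0639)·ln[(0.448+0.0639·1.04)/(0.448+0.0639·0.313)] = 7.011·ln(0.5145/0.4680) = 0.6635 mol/dm³.
Then C_R = (C_{A0}−C_A) − C_S = 0.7270 − 0.6635 = 0.06348 mol/dm³.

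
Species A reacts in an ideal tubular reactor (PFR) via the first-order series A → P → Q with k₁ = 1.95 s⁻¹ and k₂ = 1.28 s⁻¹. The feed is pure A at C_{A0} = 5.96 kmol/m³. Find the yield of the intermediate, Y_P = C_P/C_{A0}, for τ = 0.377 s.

Solving the coupled first-order balances gives C_P(τ) = [k₁/(k₂−k₁)]·C_{A0}·(e^(−k₁τ) − e^(−k₂τ)).
e^(−k₁τ) = e^(−1.95×0.377) = e^(−0.7351) = 0.4794; e^(−k₂τ) = e^(−0.4826) = 0.6172.
C_P = 1.95×5.96/(1.28−1.95) × (0.4794−0.6172) = (-17.35)×(-0.1378) = 2.390 kmol/m³.
Y_P = C_P/C_{A0} = 2.390/5.96 = 0.401.

0.401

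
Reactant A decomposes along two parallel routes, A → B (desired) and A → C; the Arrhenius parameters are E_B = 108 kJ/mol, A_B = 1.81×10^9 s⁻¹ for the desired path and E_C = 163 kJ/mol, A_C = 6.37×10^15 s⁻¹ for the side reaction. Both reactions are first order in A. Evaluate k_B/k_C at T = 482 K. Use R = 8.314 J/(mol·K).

k_B/k_C = (A_B/A_C)·exp[−(E_B−E_C)/(RT)] = (A_B/A_C)·exp[(E_C−E_B)/(RT)].
(E_C−E_B)/(RT) = (163−108)×10³/(8.314×482) = 55000/4007 = 13.72.
k_B/k_C = (1.81×10^9/6.37×10^15)·exp(13.72) = 2.841×10^-7 × 9.133×10^5 = 0.260.

0.260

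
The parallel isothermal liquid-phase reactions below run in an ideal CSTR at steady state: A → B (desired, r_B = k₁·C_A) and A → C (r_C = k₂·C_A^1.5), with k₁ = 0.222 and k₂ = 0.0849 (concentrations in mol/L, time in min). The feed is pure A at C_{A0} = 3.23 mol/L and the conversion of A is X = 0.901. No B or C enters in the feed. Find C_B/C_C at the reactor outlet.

4.62

Exit C_A = C_{A0}(1−X) = 3.23×0.0990 = 0.3198 mol/L.
Rates in a CSTR are evaluated at the outlet concentration: r_B = 0.222×0.3198 = 0.07099, r_C = 0.0849×0.3198^1.5 = 0.01535.
Overall selectivity = C_B/C_C = r_Bτ/(r_Cτ) = r_B/r_C = 4.62.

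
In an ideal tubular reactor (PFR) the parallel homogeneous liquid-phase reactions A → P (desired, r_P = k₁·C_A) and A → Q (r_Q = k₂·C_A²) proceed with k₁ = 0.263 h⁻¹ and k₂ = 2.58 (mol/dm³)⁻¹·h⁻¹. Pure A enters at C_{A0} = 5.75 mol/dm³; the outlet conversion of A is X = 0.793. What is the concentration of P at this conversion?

C_A = C_{A0}(1−X) = 1.190 mol/dm³.
Along a PFR/batch, dC_P/dC_A = −r_P/(r_P+r_Q) = −k₁/(k₁+k₂·C_A).
Integrating from C_{A0} to C_A: C_P = (0.263/2.58)·ln[(0.263+2.58·5.75)/(0.263+2.58·1.19)] = 0.1019·ln(15.10/3.334) = 0.1540 mol/dm³.

0.154 mol/dm³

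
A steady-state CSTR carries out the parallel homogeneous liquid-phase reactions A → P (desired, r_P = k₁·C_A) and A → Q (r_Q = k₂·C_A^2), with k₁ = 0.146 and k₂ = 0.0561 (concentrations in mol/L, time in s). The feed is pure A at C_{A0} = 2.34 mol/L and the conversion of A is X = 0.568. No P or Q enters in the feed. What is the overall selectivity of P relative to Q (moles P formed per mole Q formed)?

Exit C_A = C_{A0}(1−X) = 2.34×0.432 = 1.011 mol/L.
A CSTR operates uniformly at the exit composition, giving r_P = 0.1476 and r_Q = 0.05733 (each k·C_A^n at C_A = 1.011).
Overall selectivity = C_P/C_Q = r_Pτ/(r_Qτ) = r_P/r_Q = 2.57.

2.57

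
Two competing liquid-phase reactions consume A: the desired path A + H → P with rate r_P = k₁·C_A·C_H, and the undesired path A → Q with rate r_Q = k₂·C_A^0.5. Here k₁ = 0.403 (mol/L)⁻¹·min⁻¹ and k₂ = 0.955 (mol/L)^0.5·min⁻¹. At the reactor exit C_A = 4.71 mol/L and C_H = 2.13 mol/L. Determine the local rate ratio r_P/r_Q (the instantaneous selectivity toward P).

S_{P/Q} = r_P/r_Q = (k₁·C_A·C_H)/(k₂·C_A^0.5) = (k₁/k₂)·C_A^0.5·C_H.
= (0.403×4.710×2.130) / (0.955×4.710^0.5) = 4.043/2.073 = 1.95.

1.95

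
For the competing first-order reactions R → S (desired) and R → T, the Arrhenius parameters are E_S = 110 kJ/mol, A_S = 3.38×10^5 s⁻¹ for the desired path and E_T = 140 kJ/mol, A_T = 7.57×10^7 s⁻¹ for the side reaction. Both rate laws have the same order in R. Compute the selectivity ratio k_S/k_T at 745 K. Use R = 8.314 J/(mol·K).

With equal orders, S_{S/T} = k_S/k_T = (A_S/A_T)·exp[(E_T−E_S)/(RT)].
(E_T−E_S)/(RT) = (140−110)×10³/(8.314×745) = 30000/6194 = 4.843.
k_S/k_T = (3.38×10^5/7.57×10^7)·exp(4.843) = 0.004465 × 126.9 = 0.567.
Since E_S < E_T, lowering the temperature improves selectivity toward S.

0.567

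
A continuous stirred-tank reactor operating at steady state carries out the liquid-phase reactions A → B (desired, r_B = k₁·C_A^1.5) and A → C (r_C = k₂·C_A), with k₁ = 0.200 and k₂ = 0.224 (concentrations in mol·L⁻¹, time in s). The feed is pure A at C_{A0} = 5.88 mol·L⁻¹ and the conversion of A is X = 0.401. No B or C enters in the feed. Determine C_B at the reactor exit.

Exit C_A = C_{A0}(1−X) = 5.88×0.599 = 3.522 mol·L⁻¹.
In a CSTR the entire volume is at exit conditions, so r_B = 0.200×3.522^1.5 = 1.322 and r_C = 0.224×3.522 = 0.7890.
Fraction of consumed A going to B: r_B/(r_B+r_C) = 0.6263.
C_B = 0.6263·C_{A0}·X = 0.6263×5.88×0.401 = 1.48 mol·L⁻¹.

1.48 mol·L⁻¹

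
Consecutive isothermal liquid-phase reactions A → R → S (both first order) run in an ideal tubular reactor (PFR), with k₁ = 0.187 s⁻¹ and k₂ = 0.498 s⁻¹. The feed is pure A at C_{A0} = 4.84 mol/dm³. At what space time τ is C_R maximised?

The intermediate peaks when r₁ = r₂, i.e. k₁e^(−k₁τ) = k₂e^(−k₂τ), giving τ_opt = ln(k₂/k₁)/(k₂−k₁).
= ln(0.498/0.187)/(0.498−0.187) = ln(2.663)/0.3110 = 0.9795/0.3110 = 3.15 s.

3.15 s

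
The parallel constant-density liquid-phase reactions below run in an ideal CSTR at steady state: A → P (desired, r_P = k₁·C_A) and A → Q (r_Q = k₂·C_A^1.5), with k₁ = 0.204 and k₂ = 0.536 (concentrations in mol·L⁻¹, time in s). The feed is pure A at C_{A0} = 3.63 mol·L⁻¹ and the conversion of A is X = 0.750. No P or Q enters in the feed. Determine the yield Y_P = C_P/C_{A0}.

0.214

Exit C_A = C_{A0}(1−X) = 3.63×0.250 = 0.9075 mol·L⁻¹.
A CSTR operates uniformly at the exit composition, giving r_P = 0.1851 and r_Q = 0.4634 (each k·C_A^n at C_A = 0.9075).
Fraction of consumed A going to P: r_P/(r_P+r_Q) = 0.2855.
C_P = 0.2855·C_{A0}·X = 0.2855×3.63×0.750 = 0.777 mol·L⁻¹; Y_P = C_P/C_{A0} = 0.214.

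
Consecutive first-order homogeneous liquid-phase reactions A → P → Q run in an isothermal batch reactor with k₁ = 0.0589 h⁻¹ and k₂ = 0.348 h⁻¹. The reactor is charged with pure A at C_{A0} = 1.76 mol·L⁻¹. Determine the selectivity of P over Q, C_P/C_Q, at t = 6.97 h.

0.533

For first-order series with pure A initially, C_P(t) = k₁C_{A0}/(k₂−k₁)·(e^(−k₁t) − e^(−k₂t)).
e^(−k₁t) = e^(−0.0589×6.97) = e^(−0.4105) = 0.6633; e^(−k₂t) = e^(−2.426) = 0.08843.
C_P = 0.0589×1.76/(0.348−0.0589) × (0.6633−0.08843) = 0.3586×0.5749 = 0.2061 mol·L⁻¹.
C_A = C_{A0}e^(−k₁t) = 1.167 mol·L⁻¹, so C_Q = C_{A0}−C_A−C_P = 0.3865 mol·L⁻¹; C_P/C_Q = 0.533.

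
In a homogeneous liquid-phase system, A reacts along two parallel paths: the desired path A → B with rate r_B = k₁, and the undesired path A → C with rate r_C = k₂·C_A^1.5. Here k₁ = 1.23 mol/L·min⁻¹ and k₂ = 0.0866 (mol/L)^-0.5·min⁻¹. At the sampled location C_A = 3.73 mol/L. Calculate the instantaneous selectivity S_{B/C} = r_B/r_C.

S_{B/C} = r_B/r_C = (k₁)/(k₂·C_A^1.5) = (k₁/k₂)·C_A^-1.5.
= (1.23) / (0.0866×3.730^1.5) = 1.230/0.6239 = 1.97.
The undesired path is higher order in A, so low C_A (CSTR or dilute feed) favours B.

1.97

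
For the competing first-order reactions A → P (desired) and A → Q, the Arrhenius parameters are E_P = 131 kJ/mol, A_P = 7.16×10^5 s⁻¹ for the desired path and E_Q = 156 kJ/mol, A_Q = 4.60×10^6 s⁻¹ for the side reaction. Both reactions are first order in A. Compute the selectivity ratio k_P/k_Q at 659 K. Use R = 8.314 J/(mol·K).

14.9

With equal orders, S_{P/Q} = k_P/k_Q = (A_P/A_Q)·exp[(E_Q−E_P)/(RT)].
(E_Q−E_P)/(RT) = (156−131)×10³/(8.314×659) = 25000/5479 = 4.563.
k_P/k_Q = (7.16×10^5/4.60×10^6)·exp(4.563) = 0.1557 × 95.86 = 14.9.
Since E_P < E_Q, lowering the temperature improves selectivity toward P.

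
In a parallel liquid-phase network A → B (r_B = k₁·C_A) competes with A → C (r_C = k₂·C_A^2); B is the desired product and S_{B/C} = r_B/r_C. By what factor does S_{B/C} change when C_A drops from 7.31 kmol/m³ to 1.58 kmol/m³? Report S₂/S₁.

4.63

S_{B/C} = (k₁/k₂)·C_A⁻¹, so S₂/S₁ = (C_{A,2}/C_{A,1})⁻¹.
= 7.31/1.58 = 4.63.
Selectivity toward B rises as C_A falls — low-concentration operation is favoured.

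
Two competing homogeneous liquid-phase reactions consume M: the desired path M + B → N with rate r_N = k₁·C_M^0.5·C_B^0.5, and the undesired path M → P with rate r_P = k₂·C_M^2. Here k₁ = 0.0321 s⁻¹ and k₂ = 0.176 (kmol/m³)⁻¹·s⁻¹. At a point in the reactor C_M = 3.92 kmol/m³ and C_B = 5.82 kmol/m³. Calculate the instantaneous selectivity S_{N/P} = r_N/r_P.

S_{N/P} = r_N/r_P = (k₁·C_M^0.5·C_B^0.5)/(k₂·C_M^2) = (k₁/k₂)·C_M^-1.5·C_B^0.5.
= (0.0321×3.920^0.5×5.820^0.5) / (0.176×3.920^2) = 0.1533/2.704 = 0.0567.
The undesired path is higher order in M, so low C_M (CSTR or dilute feed) favours N.

0.0567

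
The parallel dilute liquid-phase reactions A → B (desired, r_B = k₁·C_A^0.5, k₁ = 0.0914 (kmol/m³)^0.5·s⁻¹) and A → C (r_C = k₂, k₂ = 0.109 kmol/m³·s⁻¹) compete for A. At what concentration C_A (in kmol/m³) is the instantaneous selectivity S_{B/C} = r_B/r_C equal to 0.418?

0.248 kmol/m³

S_{B/C} = (k₁/k₂)·C_A^0.5 ⇒ C_A = (S·k₂/k₁)^(2).
= (0.418×0.109/0.0914)^(2) = (0.4985)^(2) = 0.248 kmol/m³.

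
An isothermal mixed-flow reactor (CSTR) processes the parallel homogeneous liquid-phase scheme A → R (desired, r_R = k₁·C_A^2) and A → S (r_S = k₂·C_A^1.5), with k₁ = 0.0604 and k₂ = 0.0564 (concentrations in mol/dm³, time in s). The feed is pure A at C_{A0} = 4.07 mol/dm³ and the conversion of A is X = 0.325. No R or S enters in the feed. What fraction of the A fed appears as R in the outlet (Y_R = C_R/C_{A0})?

Exit C_A = C_{A0}(1−X) = 4.07×0.675 = 2.747 mol/dm³.
In a CSTR the entire volume is at exit conditions, so r_R = 0.0604×2.747^2 = 0.4559 and r_S = 0.0564×2.747^1.5 = 0.2568.
Fraction of consumed A going to R: r_R/(r_R+r_S) = 0.6396.
C_R = 0.6396·C_{A0}·X = 0.6396×4.07×0.325 = 0.846 mol/dm³; Y_R = C_R/C_{A0} = 0.208.

0.208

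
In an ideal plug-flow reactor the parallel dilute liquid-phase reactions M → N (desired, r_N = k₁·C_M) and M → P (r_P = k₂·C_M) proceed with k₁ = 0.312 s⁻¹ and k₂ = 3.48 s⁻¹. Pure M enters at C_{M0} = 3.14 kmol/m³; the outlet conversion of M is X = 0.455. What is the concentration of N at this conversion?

C_M = C_{M0}(1−X) = 1.711 kmol/m³.
Both paths are first order in M, so the instantaneous fraction to N is constant: dC_N/d(−C_M) = k₁/(k₁+k₂) = 0.08228.
C_N = 0.08228·(C_{M0}−C_M) = 0.08228×1.429 = 0.118 kmol/m³.

0.118 kmol/m³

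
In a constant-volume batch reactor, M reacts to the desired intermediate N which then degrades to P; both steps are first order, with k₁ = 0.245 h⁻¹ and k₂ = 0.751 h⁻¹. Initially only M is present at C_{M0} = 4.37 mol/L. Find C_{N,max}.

0.829 mol/L

Evaluating C_N at t_opt = ln(k₂/k₁)/(k₂−k₁) gives C_{N,max}/C_{M0} = (k₁/k₂)^[k₂/(k₂−k₁)].
= (0.245/0.751)^(0.751/(0.751−0.245)) = (0.3262)^(1.484) = 0.1897.
C_{N,max} = 0.1897×4.37 = 0.829 mol/L.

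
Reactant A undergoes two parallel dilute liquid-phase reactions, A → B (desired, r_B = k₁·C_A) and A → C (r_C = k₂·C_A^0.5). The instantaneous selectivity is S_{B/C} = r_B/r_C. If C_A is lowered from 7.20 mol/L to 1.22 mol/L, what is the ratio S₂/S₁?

S_{B/C} = (k₁/k₂)·C_A^0.5, so S₂/S₁ = (C_{A,2}/C_{A,1})^0.5.
= (1.22/7.20)^0.5 = (0.1694)^0.5 = 0.412.
Selectivity toward B falls as C_A falls — high-concentration operation is favoured.

0.412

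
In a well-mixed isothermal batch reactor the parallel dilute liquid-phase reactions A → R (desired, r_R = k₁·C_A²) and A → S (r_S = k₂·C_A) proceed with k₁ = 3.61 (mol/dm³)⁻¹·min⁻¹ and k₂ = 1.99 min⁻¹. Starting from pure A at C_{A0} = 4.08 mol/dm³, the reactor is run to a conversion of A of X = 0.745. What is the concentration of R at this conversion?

C_A = C_{A0}(1−X) = 1.040 mol/dm³.
Along a PFR/batch, dC_S/dC_A = −r_S/(r_R+r_S) = −k₂/(k₂+k₁·C_A).
Integrating from C_{A0} to C_A: C_S = (1.99/3.61)·ln[(1.99+3.61·4.08)/(1.99+3.61·1.04)] = 0.5512·ln(16.72/5.746) = 0.5888 mol/dm³.
Then C_R = (C_{A0}−C_A) − C_S = 3.040 − 0.5888 = 2.451 mol/dm³.

2.45 mol/dm³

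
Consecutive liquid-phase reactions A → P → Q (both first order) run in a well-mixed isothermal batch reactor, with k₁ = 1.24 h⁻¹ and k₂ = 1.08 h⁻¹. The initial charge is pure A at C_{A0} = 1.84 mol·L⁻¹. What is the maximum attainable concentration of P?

At the optimum, C_{P,max}/C_{A0} = (k₁/k₂)^[k₂/(k₂−k₁)].
= (1.24/1.08)^(1.08/(1.08−1.24)) = (1.148)^(-6.750) = 0.3936.
C_{P,max} = 0.3936×1.84 = 0.724 mol·L⁻¹.

0.724 mol·L⁻¹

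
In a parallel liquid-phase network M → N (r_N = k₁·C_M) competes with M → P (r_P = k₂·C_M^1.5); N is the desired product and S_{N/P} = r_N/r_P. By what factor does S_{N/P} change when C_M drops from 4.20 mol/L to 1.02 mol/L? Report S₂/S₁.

S_{N/P} = (k₁/k₂)·C_M^-0.5, so S₂/S₁ = (C_{M,2}/C_{M,1})^-0.5.
= (1.02/4.20)^(-0.5) = (0.2429)^(-0.5) = 2.03.

2.03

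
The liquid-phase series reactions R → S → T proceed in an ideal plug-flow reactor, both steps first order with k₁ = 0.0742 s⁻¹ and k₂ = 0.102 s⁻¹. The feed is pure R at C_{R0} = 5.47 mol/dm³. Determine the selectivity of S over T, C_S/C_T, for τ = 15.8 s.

0.741

For first-order series with pure R initially, C_S(τ) = k₁C_{R0}/(k₂−k₁)·(e^(−k₁τ) − e^(−k₂τ)).
e^(−k₁τ) = e^(−0.0742×15.8) = e^(−1.172) = 0.3096; e^(−k₂τ) = e^(−1.612) = 0.1996.
C_S = 0.0742×5.47/(0.102−0.0742) × (0.3096−0.1996) = 14.60×0.1101 = 1.607 mol/dm³.
C_R = C_{R0}e^(−k₁τ) = 1.694 mol/dm³, so C_T = C_{R0}−C_R−C_S = 2.169 mol/dm³; C_S/C_T = 0.741.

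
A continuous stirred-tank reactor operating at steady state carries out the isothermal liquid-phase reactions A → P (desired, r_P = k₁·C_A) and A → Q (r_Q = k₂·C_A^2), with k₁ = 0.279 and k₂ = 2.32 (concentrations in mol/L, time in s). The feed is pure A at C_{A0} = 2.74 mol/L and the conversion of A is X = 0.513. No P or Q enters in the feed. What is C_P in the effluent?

0.116 mol/L

Exit C_A = C_{A0}(1−X) = 2.74×0.487 = 1.334 mol/L.
A CSTR operates uniformly at the exit composition, giving r_P = 0.3723 and r_Q = 4.131 (each k·C_A^n at C_A = 1.334).
Fraction of consumed A going to P: r_P/(r_P+r_Q) = 0.08267.
C_P = 0.08267·C_{A0}·X = 0.08267×2.74×0.513 = 0.116 mol/L.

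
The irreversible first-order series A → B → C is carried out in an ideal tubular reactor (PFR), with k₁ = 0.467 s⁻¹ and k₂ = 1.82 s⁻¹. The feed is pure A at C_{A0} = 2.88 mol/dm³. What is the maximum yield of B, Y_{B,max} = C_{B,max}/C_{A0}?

0.160

For a first-order series the maximum intermediate yield is C_{B,max}/C_{A0} = (k₁/k₂)^[k₂/(k₂−k₁)].
= (0.467/1.82)^(1.82/(1.82−0.467)) = (0.2566)^(1.345) = 0.1605.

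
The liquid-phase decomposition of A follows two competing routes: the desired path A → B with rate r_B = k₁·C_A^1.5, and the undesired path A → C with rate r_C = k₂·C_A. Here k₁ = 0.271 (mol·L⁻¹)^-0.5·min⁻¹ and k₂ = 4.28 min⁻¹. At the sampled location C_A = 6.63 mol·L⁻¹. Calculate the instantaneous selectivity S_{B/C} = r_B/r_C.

0.163

S_{B/C} = r_B/r_C = (k₁·C_A^1.5)/(k₂·C_A) = (k₁/k₂)·C_A^0.5.
= (0.271×6.630^1.5) / (4.28×6.630) = 4.626/28.38 = 0.163.
Since the desired path is higher order in A, keeping C_A high (PFR or concentrated feed) favours B.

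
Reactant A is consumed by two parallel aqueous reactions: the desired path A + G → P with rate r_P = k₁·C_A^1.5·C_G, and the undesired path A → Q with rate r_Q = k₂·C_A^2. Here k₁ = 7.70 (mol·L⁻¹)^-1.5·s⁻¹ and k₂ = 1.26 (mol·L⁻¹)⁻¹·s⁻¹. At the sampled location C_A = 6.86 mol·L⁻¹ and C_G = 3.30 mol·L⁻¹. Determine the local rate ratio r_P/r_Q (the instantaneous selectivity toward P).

7.70

S_{P/Q} = r_P/r_Q = (k₁·C_A^1.5·C_G)/(k₂·C_A^2) = (k₁/k₂)·C_A^-0.5·C_G.
= (7.70×6.860^1.5×3.300) / (1.26×6.860^2) = 456.6/59.30 = 7.70.
The undesired path is higher order in A, so low C_A (CSTR or dilute feed) favours P.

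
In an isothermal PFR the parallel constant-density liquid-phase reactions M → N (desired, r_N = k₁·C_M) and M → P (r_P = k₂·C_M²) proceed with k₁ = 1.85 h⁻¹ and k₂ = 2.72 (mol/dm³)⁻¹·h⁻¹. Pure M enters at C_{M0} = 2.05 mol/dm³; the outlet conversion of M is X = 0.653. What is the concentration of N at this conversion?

C_M = C_{M0}(1−X) = 0.7113 mol/dm³.
Along a PFR/batch, dC_N/dC_M = −r_N/(r_N+r_P) = −k₁/(k₁+k₂·C_M).
Integrating from C_{M0} to C_M: C_N = (1.85/2.72)·ln[(1.85+2.72·2.05)/(1.85+2.72·0.711)] = 0.6801·ln(7.426/3.785) = 0.4584 mol/dm³.

0.458 mol/dm³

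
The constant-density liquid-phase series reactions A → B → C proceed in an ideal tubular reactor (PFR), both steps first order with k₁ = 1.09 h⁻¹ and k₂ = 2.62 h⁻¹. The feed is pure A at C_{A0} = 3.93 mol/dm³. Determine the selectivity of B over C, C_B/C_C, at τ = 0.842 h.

For first-order series with pure A initially, C_B(τ) = k₁C_{A0}/(k₂−k₁)·(e^(−k₁τ) − e^(−k₂τ)).
e^(−k₁τ) = e^(−1.09×0.842) = e^(−0.9178) = 0.3994; e^(−k₂τ) = e^(−2.206) = 0.1101.
C_B = 1.09×3.93/(2.62−1.09) × (0.3994−0.1101) = 2.800×0.2893 = 0.8099 mol/dm³.
C_A = C_{A0}e^(−k₁τ) = 1.570 mol/dm³, so C_C = C_{A0}−C_A−C_B = 1.550 mol/dm³; C_B/C_C = 0.522.

0.522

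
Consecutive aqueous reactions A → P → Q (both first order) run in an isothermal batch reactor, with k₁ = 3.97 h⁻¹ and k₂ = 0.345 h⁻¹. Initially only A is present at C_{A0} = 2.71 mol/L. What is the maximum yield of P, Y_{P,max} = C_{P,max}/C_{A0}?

0.793

At the optimum, C_{P,max}/C_{A0} = (k₁/k₂)^[k₂/(k₂−k₁)].
= (3.97/0.345)^(0.345/(0.345−3.97)) = (11.51)^(-0.09517) = 0.7925.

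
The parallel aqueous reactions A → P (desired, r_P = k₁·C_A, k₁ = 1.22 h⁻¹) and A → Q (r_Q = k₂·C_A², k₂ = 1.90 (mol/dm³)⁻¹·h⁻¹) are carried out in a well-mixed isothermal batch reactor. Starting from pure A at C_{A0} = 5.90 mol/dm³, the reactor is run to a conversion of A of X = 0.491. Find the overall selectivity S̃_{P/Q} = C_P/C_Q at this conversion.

0.149

C_A = C_{A0}(1−X) = 3.003 mol/dm³.
Along a PFR/batch, dC_P/dC_A = −r_P/(r_P+r_Q) = −k₁/(k₁+k₂·C_A).
Integrating from C_{A0} to C_A: C_P = (1.22/1.90)·ln[(1.22+1.90·5.90)/(1.22+1.90·3.00)] = 0.6421·ln(12.43/6.926) = 0.3755 mol/dm³.
C_Q = (C_{A0}−C_A)−C_P = 2.521 mol/dm³; S̃_{P/Q} = 0.3755/2.521 = 0.149.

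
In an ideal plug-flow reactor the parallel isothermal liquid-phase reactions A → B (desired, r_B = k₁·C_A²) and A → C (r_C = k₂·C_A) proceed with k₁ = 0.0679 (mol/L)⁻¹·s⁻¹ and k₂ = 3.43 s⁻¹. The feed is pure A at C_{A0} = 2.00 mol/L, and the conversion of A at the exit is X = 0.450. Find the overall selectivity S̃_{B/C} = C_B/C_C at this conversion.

C_A = C_{A0}(1−X) = 1.100 mol/L.
Along a PFR/batch, dC_C/dC_A = −r_C/(r_B+r_C) = −k₂/(k₂+k₁·C_A).
Integrating from C_{A0} to C_A: C_C = (3.43/0.0679)·ln[(3.43+0.0679·2.00)/(3.43+0.0679·1.10)] = 50.52·ln(3.566/3.505) = 0.8732 mol/L.
Then C_B = (C_{A0}−C_A) − C_C = 0.9000 − 0.8732 = 0.02677 mol/L.
S̃_{B/C} = C_B/C_C = 0.02677/0.8732 = 0.0307.

0.0307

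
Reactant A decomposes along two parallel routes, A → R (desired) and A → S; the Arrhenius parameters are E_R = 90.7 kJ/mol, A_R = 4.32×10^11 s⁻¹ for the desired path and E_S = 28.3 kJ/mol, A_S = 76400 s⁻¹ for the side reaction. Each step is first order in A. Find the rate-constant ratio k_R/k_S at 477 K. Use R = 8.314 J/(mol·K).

0.830

k_R/k_S = (A_R/A_S)·exp[−(E_R−E_S)/(RT)] = (A_R/A_S)·exp[(E_S−E_R)/(RT)].
(E_S−E_R)/(RT) = (28.3−90.7)×10³/(8.314×477) = -62400/3966 = -15.73.
k_R/k_S = (4.32×10^11/76400)·exp(-15.73) = 5.654×10^6 × 1.467×10^-7 = 0.830.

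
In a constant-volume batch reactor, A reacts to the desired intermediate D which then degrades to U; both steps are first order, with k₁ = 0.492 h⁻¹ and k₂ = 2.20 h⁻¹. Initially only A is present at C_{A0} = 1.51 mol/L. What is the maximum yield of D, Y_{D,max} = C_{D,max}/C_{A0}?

0.145

At the optimum, C_{D,max}/C_{A0} = (k₁/k₂)^[k₂/(k₂−k₁)].
= (0.492/2.20)^(2.20/(2.20−0.492)) = (0.2236)^(1.288) = 0.1453.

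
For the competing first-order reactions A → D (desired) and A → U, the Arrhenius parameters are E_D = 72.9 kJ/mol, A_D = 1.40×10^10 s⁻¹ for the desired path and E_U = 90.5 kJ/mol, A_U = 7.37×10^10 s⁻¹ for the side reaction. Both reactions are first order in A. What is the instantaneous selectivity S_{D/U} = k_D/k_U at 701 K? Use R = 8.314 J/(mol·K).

k_D/k_U = (A_D/A_U)·exp[−(E_D−E_U)/(RT)] = (A_D/A_U)·exp[(E_U−E_D)/(RT)].
(E_U−E_D)/(RT) = (90.5−72.9)×10³/(8.314×701) = 17600/5828 = 3.020.
k_D/k_U = (1.40×10^10/7.37×10^10)·exp(3.020) = 0.1900 × 20.49 = 3.89.
Since E_D < E_U, lowering the temperature improves selectivity toward D.

3.89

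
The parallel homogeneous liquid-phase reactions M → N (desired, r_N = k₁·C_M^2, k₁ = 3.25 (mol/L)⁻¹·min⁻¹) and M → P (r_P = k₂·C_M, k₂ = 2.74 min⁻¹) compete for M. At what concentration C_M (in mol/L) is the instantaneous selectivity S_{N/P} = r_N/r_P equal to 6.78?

S_{N/P} = (k₁/k₂)·C_M ⇒ C_M = S·k₂/k₁.
= 6.78×2.74/3.25 = 5.72 mol/L.

5.72 mol/L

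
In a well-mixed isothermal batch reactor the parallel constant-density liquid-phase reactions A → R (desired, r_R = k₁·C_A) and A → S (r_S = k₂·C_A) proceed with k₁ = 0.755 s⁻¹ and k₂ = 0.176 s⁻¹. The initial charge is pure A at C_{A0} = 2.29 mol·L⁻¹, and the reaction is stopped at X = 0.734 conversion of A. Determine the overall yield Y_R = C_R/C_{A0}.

0.595

C_A = C_{A0}(1−X) = 0.6091 mol·L⁻¹.
Both paths are first order in A, so the instantaneous fraction to R is constant: dC_R/d(−C_A) = k₁/(k₁+k₂) = 0.8110.
C_R = 0.8110·(C_{A0}−C_A) = 0.8110×1.681 = 1.36 mol·L⁻¹.
Y_R = C_R/C_{A0} = 1.363/2.29 = 0.595.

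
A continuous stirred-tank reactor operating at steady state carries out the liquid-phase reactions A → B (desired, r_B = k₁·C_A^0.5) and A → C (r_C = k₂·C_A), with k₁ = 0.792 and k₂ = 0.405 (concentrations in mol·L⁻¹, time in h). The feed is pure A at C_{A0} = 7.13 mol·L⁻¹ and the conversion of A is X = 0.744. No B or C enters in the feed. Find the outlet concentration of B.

3.14 mol·L⁻¹

Exit C_A = C_{A0}(1−X) = 7.13×0.256 = 1.825 mol·L⁻¹.
A CSTR operates uniformly at the exit composition, giving r_B = 1.070 and r_C = 0.7392 (each k·C_A^n at C_A = 1.825).
Fraction of consumed A going to B: r_B/(r_B+r_C) = 0.5914.
C_B = 0.5914·C_{A0}·X = 0.5914×7.13×0.744 = 3.14 mol·L⁻¹.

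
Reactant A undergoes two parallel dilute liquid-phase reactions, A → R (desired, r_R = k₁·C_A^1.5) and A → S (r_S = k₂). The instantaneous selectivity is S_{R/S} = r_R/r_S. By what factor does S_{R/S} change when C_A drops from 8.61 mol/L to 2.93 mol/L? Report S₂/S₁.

S_{R/S} = (k₁/k₂)·C_A^1.5, so S₂/S₁ = (C_{A,2}/C_{A,1})^1.5.
= (2.93/8.61)^1.5 = (0.3403)^1.5 = 0.199.

0.199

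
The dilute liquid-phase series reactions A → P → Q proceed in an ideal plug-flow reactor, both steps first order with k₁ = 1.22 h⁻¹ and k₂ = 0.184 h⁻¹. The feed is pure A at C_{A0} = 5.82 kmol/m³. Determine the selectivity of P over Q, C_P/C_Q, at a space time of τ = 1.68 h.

4.50

The intermediate concentration in a first-order A→B→C sequence is C_P = k₁C_{A0}(e^(−k₁τ) − e^(−k₂τ))/(k₂−k₁).
e^(−k₁τ) = e^(−1.22×1.68) = e^(−2.050) = 0.1288; e^(−k₂τ) = e^(−0.3091) = 0.7341.
C_P = 1.22×5.82/(0.184−1.22) × (0.1288−0.7341) = (-6.854)×(-0.6053) = 4.149 kmol/m³.
C_A = C_{A0}e^(−k₁τ) = 0.7495 kmol/m³, so C_Q = C_{A0}−C_A−C_P = 0.9219 kmol/m³; C_P/C_Q = 4.50.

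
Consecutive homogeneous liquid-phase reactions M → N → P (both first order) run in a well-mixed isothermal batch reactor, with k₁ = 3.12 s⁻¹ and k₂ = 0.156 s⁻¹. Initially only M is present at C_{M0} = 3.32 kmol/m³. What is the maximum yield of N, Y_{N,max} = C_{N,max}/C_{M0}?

For a first-order series the maximum intermediate yield is C_{N,max}/C_{M0} = (k₁/k₂)^[k₂/(k₂−k₁)].
= (3.12/0.156)^(0.156/(0.156−3.12)) = (20.00)^(-0.05263) = 0.8541.

0.854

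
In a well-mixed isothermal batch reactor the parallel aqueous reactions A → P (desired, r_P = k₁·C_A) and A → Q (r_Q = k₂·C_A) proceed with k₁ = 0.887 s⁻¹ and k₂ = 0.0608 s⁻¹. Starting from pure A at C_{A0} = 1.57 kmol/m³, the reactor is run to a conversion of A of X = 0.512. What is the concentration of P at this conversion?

0.752 kmol/m³

C_A = C_{A0}(1−X) = 0.7662 kmol/m³.
Both paths are first order in A, so the instantaneous fraction to P is constant: dC_P/d(−C_A) = k₁/(k₁+k₂) = 0.9359.
C_P = 0.9359·(C_{A0}−C_A) = 0.9359×0.8038 = 0.752 kmol/m³.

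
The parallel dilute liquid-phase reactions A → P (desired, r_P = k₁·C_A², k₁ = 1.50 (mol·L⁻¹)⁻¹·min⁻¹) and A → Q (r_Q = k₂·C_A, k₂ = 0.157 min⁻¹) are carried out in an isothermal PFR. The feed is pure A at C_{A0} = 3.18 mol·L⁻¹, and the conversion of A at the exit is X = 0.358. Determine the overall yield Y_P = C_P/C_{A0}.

0.344

C_A = C_{A0}(1−X) = 2.042 mol·L⁻¹.
Along a PFR/batch, dC_Q/dC_A = −r_Q/(r_P+r_Q) = −k₂/(k₂+k₁·C_A).
Integrating from C_{A0} to C_A: C_Q = (0.157/1.50)·ln[(0.157+1.50·3.18)/(0.157+1.50·2.04)] = 0.1047·ln(4.927/3.219) = 0.04454 mol·L⁻¹.
Then C_P = (C_{A0}−C_A) − C_Q = 1.138 − 0.04454 = 1.094 mol·L⁻¹.
Y_P = C_P/C_{A0} = 1.094/3.18 = 0.344.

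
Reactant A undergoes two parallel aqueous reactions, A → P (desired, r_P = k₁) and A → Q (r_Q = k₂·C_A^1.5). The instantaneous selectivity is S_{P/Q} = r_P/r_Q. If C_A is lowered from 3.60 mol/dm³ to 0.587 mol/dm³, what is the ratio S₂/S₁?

15.2

S_{P/Q} = (k₁/k₂)·C_A^-1.5, so S₂/S₁ = (C_{A,2}/C_{A,1})^-1.5.
= (0.587/3.60)^(-1.5) = (0.1631)^(-1.5) = 15.2.
Selectivity toward P rises as C_A falls — low-concentration operation is favoured.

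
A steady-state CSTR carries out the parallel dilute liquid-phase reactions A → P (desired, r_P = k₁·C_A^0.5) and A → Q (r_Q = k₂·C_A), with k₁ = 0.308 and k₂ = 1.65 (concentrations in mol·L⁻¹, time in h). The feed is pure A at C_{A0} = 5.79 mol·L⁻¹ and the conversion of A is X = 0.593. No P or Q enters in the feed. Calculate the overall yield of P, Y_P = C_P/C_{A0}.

Exit C_A = C_{A0}(1−X) = 5.79×0.407 = 2.357 mol·L⁻¹.
Rates in a CSTR are evaluated at the outlet concentration: r_P = 0.308×2.357^0.5 = 0.4728, r_Q = 1.65×2.357 = 3.888.
Fraction of consumed A going to P: r_P/(r_P+r_Q) = 0.1084.
C_P = 0.1084·C_{A0}·X = 0.1084×5.79×0.593 = 0.372 mol·L⁻¹; Y_P = C_P/C_{A0} = 0.0643.

0.0643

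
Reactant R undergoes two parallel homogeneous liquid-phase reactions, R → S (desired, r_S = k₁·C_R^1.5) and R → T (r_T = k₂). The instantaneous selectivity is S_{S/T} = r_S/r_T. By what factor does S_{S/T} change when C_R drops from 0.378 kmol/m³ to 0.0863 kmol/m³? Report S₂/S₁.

S_{S/T} = (k₁/k₂)·C_R^1.5, so S₂/S₁ = (C_{R,2}/C_{R,1})^1.5.
= (0.0863/0.378)^1.5 = (0.2283)^1.5 = 0.109.
Selectivity toward S falls as C_R falls — high-concentration operation is favoured.

0.109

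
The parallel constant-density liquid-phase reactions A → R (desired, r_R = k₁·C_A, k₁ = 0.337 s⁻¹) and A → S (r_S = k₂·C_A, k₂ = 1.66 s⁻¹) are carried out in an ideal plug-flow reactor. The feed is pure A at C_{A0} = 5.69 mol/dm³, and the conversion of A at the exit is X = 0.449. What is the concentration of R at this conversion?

C_A = C_{A0}(1−X) = 3.135 mol/dm³.
Both paths are first order in A, so the instantaneous fraction to R is constant: dC_R/d(−C_A) = k₁/(k₁+k₂) = 0.1688.
C_R = 0.1688·(C_{A0}−C_A) = 0.1688×2.555 = 0.431 mol/dm³.

0.431 mol/dm³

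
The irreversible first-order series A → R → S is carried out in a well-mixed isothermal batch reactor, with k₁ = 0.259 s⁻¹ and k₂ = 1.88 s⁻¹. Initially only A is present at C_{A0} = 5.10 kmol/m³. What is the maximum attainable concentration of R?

Evaluating C_R at t_opt = ln(k₂/k₁)/(k₂−k₁) gives C_{R,max}/C_{A0} = (k₁/k₂)^[k₂/(k₂−k₁)].
= (0.259/1.88)^(1.88/(1.88−0.259)) = (0.1378)^(1.160) = 0.1004.
C_{R,max} = 0.1004×5.10 = 0.512 kmol/m³.

0.512 kmol/m³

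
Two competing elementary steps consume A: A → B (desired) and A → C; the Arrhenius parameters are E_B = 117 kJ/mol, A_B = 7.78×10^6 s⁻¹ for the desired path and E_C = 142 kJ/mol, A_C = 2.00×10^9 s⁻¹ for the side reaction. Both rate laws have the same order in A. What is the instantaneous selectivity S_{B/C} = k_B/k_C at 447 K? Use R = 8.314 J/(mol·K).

Since both paths have the same order in A, the concentration cancels and S_{B/C} = k_B/k_C = (A_B/A_C)·exp[(E_C−E_B)/(RT)].
(E_C−E_B)/(RT) = (142−117)×10³/(8.314×447) = 25000/3716 = 6.727.
k_B/k_C = (7.78×10^6/2.00×10^9)·exp(6.727) = 0.003890 × 834.7 = 3.25.

3.25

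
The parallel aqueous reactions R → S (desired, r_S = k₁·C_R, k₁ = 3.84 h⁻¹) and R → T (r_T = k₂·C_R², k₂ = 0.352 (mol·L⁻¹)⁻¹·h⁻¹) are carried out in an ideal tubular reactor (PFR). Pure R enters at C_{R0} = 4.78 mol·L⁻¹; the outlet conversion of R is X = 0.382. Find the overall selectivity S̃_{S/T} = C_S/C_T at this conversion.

2.83

C_R = C_{R0}(1−X) = 2.954 mol·L⁻¹.
Along a PFR/batch, dC_S/dC_R = −r_S/(r_S+r_T) = −k₁/(k₁+k₂·C_R).
Integrating from C_{R0} to C_R: C_S = (3.84/0.352)·ln[(3.84+0.352·4.78)/(3.84+0.352·2.95)] = 10.91·ln(5.523/4.880) = 1.350 mol·L⁻¹.
C_T = (C_{R0}−C_R)−C_S = 0.4761 mol·L⁻¹; S̃_{S/T} = 1.350/0.4761 = 2.83.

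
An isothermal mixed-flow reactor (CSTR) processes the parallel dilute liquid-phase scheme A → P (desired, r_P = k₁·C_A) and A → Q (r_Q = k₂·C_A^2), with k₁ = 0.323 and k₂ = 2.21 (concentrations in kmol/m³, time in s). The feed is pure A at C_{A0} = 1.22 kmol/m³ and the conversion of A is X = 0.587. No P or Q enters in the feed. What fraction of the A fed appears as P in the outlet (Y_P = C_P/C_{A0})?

Exit C_A = C_{A0}(1−X) = 1.22×0.413 = 0.5039 kmol/m³.
In a CSTR the entire volume is at exit conditions, so r_P = 0.323×0.5039 = 0.1627 and r_Q = 2.21×0.5039^2 = 0.5611.
Fraction of consumed A going to P: r_P/(r_P+r_Q) = 0.2248.
C_P = 0.2248·C_{A0}·X = 0.2248×1.22×0.587 = 0.161 kmol/m³; Y_P = C_P/C_{A0} = 0.132.

0.132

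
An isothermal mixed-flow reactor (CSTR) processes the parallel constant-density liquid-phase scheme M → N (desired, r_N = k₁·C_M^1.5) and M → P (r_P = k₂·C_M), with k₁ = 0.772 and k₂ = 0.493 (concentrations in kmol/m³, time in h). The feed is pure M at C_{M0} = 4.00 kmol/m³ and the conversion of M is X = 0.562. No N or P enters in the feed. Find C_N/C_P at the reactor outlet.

2.07

Exit C_M = C_{M0}(1−X) = 4.00×0.438 = 1.752 kmol/m³.
A CSTR operates uniformly at the exit composition, giving r_N = 1.790 and r_P = 0.8637 (each k·C_M^n at C_M = 1.752).
Overall selectivity = C_N/C_P = r_Nτ/(r_Pτ) = r_N/r_P = 2.07.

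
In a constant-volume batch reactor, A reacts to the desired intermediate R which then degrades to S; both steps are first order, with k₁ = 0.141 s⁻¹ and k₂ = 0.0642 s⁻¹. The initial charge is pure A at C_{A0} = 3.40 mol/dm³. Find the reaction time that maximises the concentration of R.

10.2 s

For first-order series the maximum of C_R occurs at t_opt = ln(k₂/k₁)/(k₂−k₁).
= ln(0.0642/0.141)/(0.0642−0.141) = ln(0.4553)/-0.07680 = -0.7868/-0.07680 = 10.2 s.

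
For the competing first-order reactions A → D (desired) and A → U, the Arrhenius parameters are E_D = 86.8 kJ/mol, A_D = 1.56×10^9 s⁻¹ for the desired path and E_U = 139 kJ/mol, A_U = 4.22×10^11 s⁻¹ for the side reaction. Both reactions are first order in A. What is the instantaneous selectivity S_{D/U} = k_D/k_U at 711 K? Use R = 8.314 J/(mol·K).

Since both paths have the same order in A, the concentration cancels and S_{D/U} = k_D/k_U = (A_D/A_U)·exp[(E_U−E_D)/(RT)].
(E_U−E_D)/(RT) = (139−86.8)×10³/(8.314×711) = 52200/5911 = 8.831.
k_D/k_U = (1.56×10^9/4.22×10^11)·exp(8.831) = 0.003697 × 6840 = 25.3.
Since E_D < E_U, lowering the temperature improves selectivity toward D.

25.3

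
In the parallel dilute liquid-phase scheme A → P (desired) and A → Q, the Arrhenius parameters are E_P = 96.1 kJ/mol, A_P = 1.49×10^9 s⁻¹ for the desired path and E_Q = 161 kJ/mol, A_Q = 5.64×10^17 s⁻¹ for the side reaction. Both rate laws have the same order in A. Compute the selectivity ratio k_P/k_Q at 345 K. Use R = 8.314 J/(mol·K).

17.7

k_P/k_Q = (A_P/A_Q)·exp[−(E_P−E_Q)/(RT)] = (A_P/A_Q)·exp[(E_Q−E_P)/(RT)].
(E_Q−E_P)/(RT) = (161−96.1)×10³/(8.314×345) = 64900/2868 = 22.63.
k_P/k_Q = (1.49×10^9/5.64×10^17)·exp(22.63) = 2.642×10^-9 × 6.707×10^9 = 17.7.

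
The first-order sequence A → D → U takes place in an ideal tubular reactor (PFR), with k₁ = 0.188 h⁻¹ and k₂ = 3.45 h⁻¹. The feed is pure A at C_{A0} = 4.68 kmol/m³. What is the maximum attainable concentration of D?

0.216 kmol/m³

At the optimum, C_{D,max}/C_{A0} = (k₁/k₂)^[k₂/(k₂−k₁)].
= (0.188/3.45)^(3.45/(3.45−0.188)) = (0.05449)^(1.058) = 0.04608.
C_{D,max} = 0.04608×4.68 = 0.216 kmol/m³.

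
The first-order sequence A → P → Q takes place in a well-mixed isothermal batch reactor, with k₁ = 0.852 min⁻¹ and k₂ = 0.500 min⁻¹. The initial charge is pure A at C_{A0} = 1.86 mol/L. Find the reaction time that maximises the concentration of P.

1.51 min

The intermediate peaks when r₁ = r₂, i.e. k₁e^(−k₁t) = k₂e^(−k₂t), giving t_opt = ln(k₂/k₁)/(k₂−k₁).
= ln(0.500/0.852)/(0.500−0.852) = ln(0.5869)/-0.3520 = -0.5330/-0.3520 = 1.51 min.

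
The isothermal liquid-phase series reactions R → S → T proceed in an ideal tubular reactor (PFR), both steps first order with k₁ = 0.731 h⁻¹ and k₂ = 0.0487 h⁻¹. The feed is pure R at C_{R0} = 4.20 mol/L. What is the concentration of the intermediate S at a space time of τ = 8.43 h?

2.98 mol/L

For first-order series with pure R initially, C_S(τ) = k₁C_{R0}/(k₂−k₁)·(e^(−k₁τ) − e^(−k₂τ)).
e^(−k₁τ) = e^(−0.731×8.43) = e^(−6.162) = 0.002107; e^(−k₂τ) = e^(−0.4105) = 0.6633.
C_S = 0.731×4.20/(0.0487−0.731) × (0.002107−0.6633) = (-4.500)×(-0.6612) = 2.975 mol/L.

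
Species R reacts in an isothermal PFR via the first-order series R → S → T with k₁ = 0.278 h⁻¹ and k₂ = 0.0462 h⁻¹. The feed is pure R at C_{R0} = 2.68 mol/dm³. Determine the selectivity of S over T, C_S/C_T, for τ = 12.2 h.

1.98

Solving the coupled first-order balances gives C_S(τ) = [k₁/(k₂−k₁)]·C_{R0}·(e^(−k₁τ) − e^(−k₂τ)).
e^(−k₁τ) = e^(−0.278×12.2) = e^(−3.392) = 0.03365; e^(−k₂τ) = e^(−0.5636) = 0.5691.
C_S = 0.278×2.68/(0.0462−0.278) × (0.03365−0.5691) = (-3.214)×(-0.5355) = 1.721 mol/dm³.
C_R = C_{R0}e^(−k₁τ) = 0.09019 mol/dm³, so C_T = C_{R0}−C_R−C_S = 0.8687 mol/dm³; C_S/C_T = 1.98.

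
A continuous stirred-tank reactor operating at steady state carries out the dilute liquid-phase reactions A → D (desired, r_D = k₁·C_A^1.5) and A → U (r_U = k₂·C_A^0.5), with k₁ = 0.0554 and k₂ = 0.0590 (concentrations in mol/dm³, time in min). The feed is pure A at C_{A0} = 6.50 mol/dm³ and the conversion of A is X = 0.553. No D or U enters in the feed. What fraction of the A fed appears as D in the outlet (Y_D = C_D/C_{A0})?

0.405

Exit C_A = C_{A0}(1−X) = 6.50×0.447 = 2.905 mol/dm³.
A CSTR operates uniformly at the exit composition, giving r_D = 0.2744 and r_U = 0.1006 (each k·C_A^n at C_A = 2.905).
Fraction of consumed A going to D: r_D/(r_D+r_U) = 0.7318.
C_D = 0.7318·C_{A0}·X = 0.7318×6.50×0.553 = 2.63 mol/dm³; Y_D = C_D/C_{A0} = 0.405.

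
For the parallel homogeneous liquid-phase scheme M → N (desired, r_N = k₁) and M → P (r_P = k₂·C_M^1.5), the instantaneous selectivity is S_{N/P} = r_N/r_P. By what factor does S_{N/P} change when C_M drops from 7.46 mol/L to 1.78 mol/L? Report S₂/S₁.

S_{N/P} = (k₁/k₂)·C_M^-1.5, so S₂/S₁ = (C_{M,2}/C_{M,1})^-1.5.
= (1.78/7.46)^(-1.5) = (0.2386)^(-1.5) = 8.58.
Selectivity toward N rises as C_M falls — low-concentration operation is favoured.

8.58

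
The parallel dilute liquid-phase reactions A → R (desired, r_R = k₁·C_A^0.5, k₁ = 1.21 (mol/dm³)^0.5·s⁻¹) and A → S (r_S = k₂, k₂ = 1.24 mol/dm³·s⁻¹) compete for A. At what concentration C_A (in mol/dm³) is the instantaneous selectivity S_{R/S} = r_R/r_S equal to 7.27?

S_{R/S} = (k₁/k₂)·C_A^0.5 ⇒ C_A = (S·k₂/k₁)^(2).
= (7.27×1.24/1.21)^(2) = (7.450)^(2) = 55.5 mol/dm³.

55.5 mol/dm³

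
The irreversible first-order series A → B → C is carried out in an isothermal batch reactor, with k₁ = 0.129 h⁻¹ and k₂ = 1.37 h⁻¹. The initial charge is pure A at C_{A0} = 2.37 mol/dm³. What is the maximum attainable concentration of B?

Evaluating C_B at t_opt = ln(k₂/k₁)/(k₂−k₁) gives C_{B,max}/C_{A0} = (k₁/k₂)^[k₂/(k₂−k₁)].
= (0.129/1.37)^(1.37/(1.37−0.129)) = (0.09416)^(1.104) = 0.07366.
C_{B,max} = 0.07366×2.37 = 0.175 mol/dm³.

0.175 mol/dm³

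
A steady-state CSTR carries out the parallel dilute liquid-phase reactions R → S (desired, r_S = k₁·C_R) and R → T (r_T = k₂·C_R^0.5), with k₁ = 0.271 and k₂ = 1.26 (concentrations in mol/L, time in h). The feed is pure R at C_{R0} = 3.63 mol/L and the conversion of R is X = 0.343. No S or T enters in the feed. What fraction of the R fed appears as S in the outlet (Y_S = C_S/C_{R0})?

0.0855

Exit C_R = C_{R0}(1−X) = 3.63×0.657 = 2.385 mol/L.
Rates in a CSTR are evaluated at the outlet concentration: r_S = 0.271×2.385 = 0.6463, r_T = 1.26×2.385^0.5 = 1.946.
Fraction of consumed R going to S: r_S/(r_S+r_T) = 0.2493.
C_S = 0.2493·C_{R0}·X = 0.2493×3.63×0.343 = 0.310 mol/L; Y_S = C_S/C_{R0} = 0.0855.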